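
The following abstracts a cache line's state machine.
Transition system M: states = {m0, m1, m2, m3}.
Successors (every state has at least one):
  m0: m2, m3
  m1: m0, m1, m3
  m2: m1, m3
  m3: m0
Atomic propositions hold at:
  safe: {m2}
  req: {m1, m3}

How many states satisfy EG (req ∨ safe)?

2

Sat(req ∨ safe) = {m1, m2, m3}
EG (req ∨ safe): greatest fixpoint, start Z0 = {m1, m2, m3}, keep only states in Sat with some successor in Z. Z1 = {m1, m2}; fixed.
Sat(EG (req ∨ safe)) = {m1, m2}
|Sat(EG (req ∨ safe))| = |{m1, m2}| = 2.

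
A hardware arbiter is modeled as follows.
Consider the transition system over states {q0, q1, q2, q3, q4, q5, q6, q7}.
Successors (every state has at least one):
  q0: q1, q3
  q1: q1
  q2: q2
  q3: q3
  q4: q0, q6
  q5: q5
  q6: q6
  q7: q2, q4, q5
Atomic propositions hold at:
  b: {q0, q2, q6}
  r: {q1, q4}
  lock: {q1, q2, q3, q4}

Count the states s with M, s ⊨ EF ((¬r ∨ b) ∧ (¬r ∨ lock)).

7

Sat(¬r) = {q0, q2, q3, q5, q6, q7}
Sat(¬r ∨ b) = {q0, q2, q3, q5, q6, q7}
Sat(¬r ∨ lock) = {q0, q1, q2, q3, q4, q5, q6, q7}
Sat((¬r ∨ b) ∧ (¬r ∨ lock)) = {q0, q2, q3, q5, q6, q7}
EF ((¬r ∨ b) ∧ (¬r ∨ lock)): least fixpoint, start Z0 = {q0, q2, q3, q5, q6, q7}, add states with some successor in Z. Z1 = {q0, q2, q3, q4, q5, q6, q7}; fixed.
Sat(EF ((¬r ∨ b) ∧ (¬r ∨ lock))) = {q0, q2, q3, q4, q5, q6, q7}
|Sat(EF ((¬r ∨ b) ∧ (¬r ∨ lock)))| = |{q0, q2, q3, q4, q5, q6, q7}| = 7.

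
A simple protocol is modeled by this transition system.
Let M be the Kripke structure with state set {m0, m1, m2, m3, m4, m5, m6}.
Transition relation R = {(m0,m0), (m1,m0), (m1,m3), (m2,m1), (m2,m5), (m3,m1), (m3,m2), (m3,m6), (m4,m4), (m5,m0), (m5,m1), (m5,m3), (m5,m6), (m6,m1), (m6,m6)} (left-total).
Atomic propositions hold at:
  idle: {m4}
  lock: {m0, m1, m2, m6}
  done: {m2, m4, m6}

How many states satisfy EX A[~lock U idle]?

1

Sat(~lock) = {m3, m4, m5}
A[~lock U idle]: least fixpoint, start Z0 = Sat(idle) = {m4}, add states in Sat(~lock) with every successor in Z. Already a fixed point.
Sat(A[~lock U idle]) = {m4}
Sat(EX A[~lock U idle]) = {s : some successor in {m4}} = {m4}
|Sat(EX A[~lock U idle])| = |{m4}| = 1.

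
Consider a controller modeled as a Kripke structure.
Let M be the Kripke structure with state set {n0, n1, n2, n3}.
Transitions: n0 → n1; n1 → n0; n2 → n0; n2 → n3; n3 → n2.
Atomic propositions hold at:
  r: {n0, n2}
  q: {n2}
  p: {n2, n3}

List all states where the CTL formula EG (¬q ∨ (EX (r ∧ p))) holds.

{n0, n1}

Sat(¬q) = {n0, n1, n3}
Sat(r ∧ p) = {n2}
Sat(EX (r ∧ p)) = {s : some successor in {n2}} = {n3}
Sat(¬q ∨ (EX (r ∧ p))) = {n0, n1, n3}
EG (¬q ∨ (EX (r ∧ p))): greatest fixpoint, start Z0 = {n0, n1, n3}, keep only states in Sat with some successor in Z. Z1 = {n0, n1}; fixed.
Sat(EG (¬q ∨ (EX (r ∧ p)))) = {n0, n1}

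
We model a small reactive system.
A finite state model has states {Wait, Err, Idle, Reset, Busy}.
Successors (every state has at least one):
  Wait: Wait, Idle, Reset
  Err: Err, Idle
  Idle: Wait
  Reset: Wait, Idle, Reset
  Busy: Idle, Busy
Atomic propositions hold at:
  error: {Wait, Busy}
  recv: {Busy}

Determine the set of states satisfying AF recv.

AF recv: least fixpoint, start Z0 = {Busy}, add states with every successor in Z. Already a fixed point.
Sat(AF recv) = {Busy}

{Busy}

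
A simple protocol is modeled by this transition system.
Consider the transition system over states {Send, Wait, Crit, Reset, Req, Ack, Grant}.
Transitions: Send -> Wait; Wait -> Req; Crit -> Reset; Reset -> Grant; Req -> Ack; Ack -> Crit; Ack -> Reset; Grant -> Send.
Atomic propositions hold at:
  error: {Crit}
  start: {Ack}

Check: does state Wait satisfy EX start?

No

Sat(EX start) = {s : some successor in {Ack}} = {Req}
Wait ∉ Sat(EX start) = {Req}, so the formula does not hold at Wait.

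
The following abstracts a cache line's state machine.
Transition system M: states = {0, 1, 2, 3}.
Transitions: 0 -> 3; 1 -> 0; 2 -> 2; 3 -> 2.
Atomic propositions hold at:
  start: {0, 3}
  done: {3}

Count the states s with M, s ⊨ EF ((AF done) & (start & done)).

AF done: least fixpoint, start Z0 = {3}, add states with every successor in Z. Z1 = {0, 3}; Z2 = {0, 1, 3}; fixed.
Sat(AF done) = {0, 1, 3}
Sat(start & done) = {3}
Sat((AF done) & (start & done)) = {3}
EF ((AF done) & (start & done)): least fixpoint, start Z0 = {3}, add states with some successor in Z. Z1 = {0, 3}; Z2 = {0, 1, 3}; fixed.
Sat(EF ((AF done) & (start & done))) = {0, 1, 3}
|Sat(EF ((AF done) & (start & done)))| = |{0, 1, 3}| = 3.

3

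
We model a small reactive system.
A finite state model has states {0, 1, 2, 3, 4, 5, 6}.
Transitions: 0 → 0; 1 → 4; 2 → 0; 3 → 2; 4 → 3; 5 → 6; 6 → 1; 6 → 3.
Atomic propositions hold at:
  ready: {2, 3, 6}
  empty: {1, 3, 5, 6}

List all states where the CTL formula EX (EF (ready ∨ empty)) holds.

{1, 3, 4, 5, 6}

Sat(ready ∨ empty) = {1, 2, 3, 5, 6}
EF (ready ∨ empty): least fixpoint, start Z0 = {1, 2, 3, 5, 6}, add states with some successor in Z. Z1 = {1, 2, 3, 4, 5, 6}; fixed.
Sat(EF (ready ∨ empty)) = {1, 2, 3, 4, 5, 6}
Sat(EX (EF (ready ∨ empty))) = {s : some successor in {1, 2, 3, 4, 5, 6}} = {1, 3, 4, 5, 6}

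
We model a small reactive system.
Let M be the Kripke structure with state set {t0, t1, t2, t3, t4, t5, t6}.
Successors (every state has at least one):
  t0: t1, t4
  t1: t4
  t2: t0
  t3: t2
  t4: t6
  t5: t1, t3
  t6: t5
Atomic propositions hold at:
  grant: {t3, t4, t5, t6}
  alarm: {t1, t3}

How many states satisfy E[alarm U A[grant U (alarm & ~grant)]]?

1

Sat(~grant) = {t0, t1, t2}
Sat(alarm & ~grant) = {t1}
A[grant U (alarm & ~grant)]: least fixpoint, start Z0 = Sat((alarm & ~grant)) = {t1}, add states in Sat(grant) with every successor in Z. Already a fixed point.
Sat(A[grant U (alarm & ~grant)]) = {t1}
E[alarm U A[grant U (alarm & ~grant)]]: least fixpoint, start Z0 = Sat(A[grant U (alarm & ~grant)]) = {t1}, add states in Sat(alarm) with some successor in Z. Already a fixed point.
Sat(E[alarm U A[grant U (alarm & ~grant)]]) = {t1}
|Sat(E[alarm U A[grant U (alarm & ~grant)]])| = |{t1}| = 1.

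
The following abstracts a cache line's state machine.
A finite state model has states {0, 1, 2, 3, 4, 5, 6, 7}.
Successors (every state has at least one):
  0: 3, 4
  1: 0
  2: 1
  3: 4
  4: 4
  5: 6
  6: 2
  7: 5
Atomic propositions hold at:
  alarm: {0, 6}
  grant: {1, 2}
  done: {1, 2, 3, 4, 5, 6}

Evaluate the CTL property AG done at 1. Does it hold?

AG done: greatest fixpoint, start Z0 = {1, 2, 3, 4, 5, 6}, keep only states in Sat with every successor in Z. Z1 = {2, 3, 4, 5, 6}; Z2 = {3, 4, 5, 6}; Z3 = {3, 4, 5}; Z4 = {3, 4}; fixed.
Sat(AG done) = {3, 4}
1 ∉ Sat(AG done) = {3, 4}, so the formula does not hold at 1.

No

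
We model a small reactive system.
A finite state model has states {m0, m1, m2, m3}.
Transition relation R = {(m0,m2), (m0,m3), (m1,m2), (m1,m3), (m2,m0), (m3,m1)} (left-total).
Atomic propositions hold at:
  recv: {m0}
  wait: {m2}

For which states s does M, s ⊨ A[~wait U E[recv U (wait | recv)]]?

{m0, m2}

Sat(~wait) = {m0, m1, m3}
Sat(wait | recv) = {m0, m2}
E[recv U (wait | recv)]: least fixpoint, start Z0 = Sat((wait | recv)) = {m0, m2}, add states in Sat(recv) with some successor in Z. Already a fixed point.
Sat(E[recv U (wait | recv)]) = {m0, m2}
A[~wait U E[recv U (wait | recv)]]: least fixpoint, start Z0 = Sat(E[recv U (wait | recv)]) = {m0, m2}, add states in Sat(~wait) with every successor in Z. Already a fixed point.
Sat(A[~wait U E[recv U (wait | recv)]]) = {m0, m2}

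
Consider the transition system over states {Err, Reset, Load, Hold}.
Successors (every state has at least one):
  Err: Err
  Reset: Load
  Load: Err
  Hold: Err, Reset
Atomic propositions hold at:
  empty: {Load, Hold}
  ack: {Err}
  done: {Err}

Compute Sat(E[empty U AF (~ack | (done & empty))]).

{Reset, Load, Hold}

Sat(~ack) = {Reset, Load, Hold}
Sat(done & empty) = ∅
Sat(~ack | (done & empty)) = {Reset, Load, Hold}
AF (~ack | (done & empty)): least fixpoint, start Z0 = {Reset, Load, Hold}, add states with every successor in Z. Already a fixed point.
Sat(AF (~ack | (done & empty))) = {Reset, Load, Hold}
E[empty U AF (~ack | (done & empty))]: least fixpoint, start Z0 = Sat(AF (~ack | (done & empty))) = {Reset, Load, Hold}, add states in Sat(empty) with some successor in Z. Already a fixed point.
Sat(E[empty U AF (~ack | (done & empty))]) = {Reset, Load, Hold}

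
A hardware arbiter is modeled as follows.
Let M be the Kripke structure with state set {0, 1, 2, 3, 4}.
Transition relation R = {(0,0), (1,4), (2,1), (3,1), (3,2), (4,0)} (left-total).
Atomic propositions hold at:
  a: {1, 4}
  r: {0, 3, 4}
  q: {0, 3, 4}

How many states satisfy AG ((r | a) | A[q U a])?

3

Sat(r | a) = {0, 1, 3, 4}
A[q U a]: least fixpoint, start Z0 = Sat(a) = {1, 4}, add states in Sat(q) with every successor in Z. Already a fixed point.
Sat(A[q U a]) = {1, 4}
Sat((r | a) | A[q U a]) = {0, 1, 3, 4}
AG ((r | a) | A[q U a]): greatest fixpoint, start Z0 = {0, 1, 3, 4}, keep only states in Sat with every successor in Z. Z1 = {0, 1, 4}; fixed.
Sat(AG ((r | a) | A[q U a])) = {0, 1, 4}
|Sat(AG ((r | a) | A[q U a]))| = |{0, 1, 4}| = 3.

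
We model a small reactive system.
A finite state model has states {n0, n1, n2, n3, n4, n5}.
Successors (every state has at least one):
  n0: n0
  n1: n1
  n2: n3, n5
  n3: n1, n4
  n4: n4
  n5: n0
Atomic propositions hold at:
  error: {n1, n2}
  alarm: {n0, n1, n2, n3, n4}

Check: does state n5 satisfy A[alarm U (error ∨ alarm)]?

No

Sat(error ∨ alarm) = {n0, n1, n2, n3, n4}
A[alarm U (error ∨ alarm)]: least fixpoint, start Z0 = Sat((error ∨ alarm)) = {n0, n1, n2, n3, n4}, add states in Sat(alarm) with every successor in Z. Already a fixed point.
Sat(A[alarm U (error ∨ alarm)]) = {n0, n1, n2, n3, n4}
n5 ∉ Sat(A[alarm U (error ∨ alarm)]) = {n0, n1, n2, n3, n4}, so the formula does not hold at n5.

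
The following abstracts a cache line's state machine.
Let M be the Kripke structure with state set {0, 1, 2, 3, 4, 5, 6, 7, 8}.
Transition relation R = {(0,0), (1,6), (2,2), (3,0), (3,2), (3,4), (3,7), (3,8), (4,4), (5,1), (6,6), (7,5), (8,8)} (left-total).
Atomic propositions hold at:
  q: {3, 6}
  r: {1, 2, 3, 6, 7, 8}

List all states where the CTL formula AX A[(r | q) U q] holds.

Sat(r | q) = {1, 2, 3, 6, 7, 8}
A[(r | q) U q]: least fixpoint, start Z0 = Sat(q) = {3, 6}, add states in Sat(r | q) with every successor in Z. Z1 = {1, 3, 6}; fixed.
Sat(A[(r | q) U q]) = {1, 3, 6}
Sat(AX A[(r | q) U q]) = {s : every successor in {1, 3, 6}} = {1, 5, 6}

{1, 5, 6}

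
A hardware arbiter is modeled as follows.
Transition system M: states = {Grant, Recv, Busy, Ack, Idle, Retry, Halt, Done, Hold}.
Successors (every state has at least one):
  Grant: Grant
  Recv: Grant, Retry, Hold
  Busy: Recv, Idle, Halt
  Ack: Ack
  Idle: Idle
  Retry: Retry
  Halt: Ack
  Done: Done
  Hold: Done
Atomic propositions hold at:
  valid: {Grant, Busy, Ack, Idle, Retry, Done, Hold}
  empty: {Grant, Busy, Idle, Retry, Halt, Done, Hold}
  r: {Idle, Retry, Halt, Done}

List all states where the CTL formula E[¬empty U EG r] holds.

Sat(¬empty) = {Recv, Ack}
EG r: greatest fixpoint, start Z0 = {Idle, Retry, Halt, Done}, keep only states in Sat with some successor in Z. Z1 = {Idle, Retry, Done}; fixed.
Sat(EG r) = {Idle, Retry, Done}
E[¬empty U EG r]: least fixpoint, start Z0 = Sat(EG r) = {Idle, Retry, Done}, add states in Sat(¬empty) with some successor in Z. Z1 = {Recv, Idle, Retry, Done}; fixed.
Sat(E[¬empty U EG r]) = {Recv, Idle, Retry, Done}

{Recv, Idle, Retry, Done}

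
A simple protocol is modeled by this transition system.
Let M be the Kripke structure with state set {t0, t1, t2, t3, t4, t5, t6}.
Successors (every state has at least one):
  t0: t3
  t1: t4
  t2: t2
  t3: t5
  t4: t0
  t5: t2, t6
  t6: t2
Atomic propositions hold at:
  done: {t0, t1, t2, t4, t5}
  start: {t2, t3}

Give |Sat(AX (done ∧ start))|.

2

Sat(done ∧ start) = {t2}
Sat(AX (done ∧ start)) = {s : every successor in {t2}} = {t2, t6}
|Sat(AX (done ∧ start))| = |{t2, t6}| = 2.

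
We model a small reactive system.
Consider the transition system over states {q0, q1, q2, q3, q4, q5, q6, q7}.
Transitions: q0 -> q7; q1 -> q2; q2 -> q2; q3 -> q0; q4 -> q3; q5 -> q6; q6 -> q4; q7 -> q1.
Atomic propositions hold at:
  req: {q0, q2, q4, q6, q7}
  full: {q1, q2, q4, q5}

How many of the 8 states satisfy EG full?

EG full: greatest fixpoint, start Z0 = {q1, q2, q4, q5}, keep only states in Sat with some successor in Z. Z1 = {q1, q2}; fixed.
Sat(EG full) = {q1, q2}
|Sat(EG full)| = |{q1, q2}| = 2.

2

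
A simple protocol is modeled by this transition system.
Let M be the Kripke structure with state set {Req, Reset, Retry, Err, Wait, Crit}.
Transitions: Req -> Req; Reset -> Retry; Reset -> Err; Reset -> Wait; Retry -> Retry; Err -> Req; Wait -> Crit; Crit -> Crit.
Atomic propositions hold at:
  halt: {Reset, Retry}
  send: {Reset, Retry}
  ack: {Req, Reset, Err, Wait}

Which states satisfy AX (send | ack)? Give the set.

{Req, Reset, Retry, Err}

Sat(send | ack) = {Req, Reset, Retry, Err, Wait}
Sat(AX (send | ack)) = {s : every successor in {Req, Reset, Retry, Err, Wait}} = {Req, Reset, Retry, Err}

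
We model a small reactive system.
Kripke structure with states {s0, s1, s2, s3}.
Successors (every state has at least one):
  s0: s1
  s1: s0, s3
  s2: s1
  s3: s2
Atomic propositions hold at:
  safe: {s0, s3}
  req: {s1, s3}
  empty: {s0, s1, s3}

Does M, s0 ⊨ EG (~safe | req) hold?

Sat(~safe) = {s1, s2}
Sat(~safe | req) = {s1, s2, s3}
EG (~safe | req): greatest fixpoint, start Z0 = {s1, s2, s3}, keep only states in Sat with some successor in Z. Already a fixed point.
Sat(EG (~safe | req)) = {s1, s2, s3}
s0 ∉ Sat(EG (~safe | req)) = {s1, s2, s3}, so the formula does not hold at s0.

No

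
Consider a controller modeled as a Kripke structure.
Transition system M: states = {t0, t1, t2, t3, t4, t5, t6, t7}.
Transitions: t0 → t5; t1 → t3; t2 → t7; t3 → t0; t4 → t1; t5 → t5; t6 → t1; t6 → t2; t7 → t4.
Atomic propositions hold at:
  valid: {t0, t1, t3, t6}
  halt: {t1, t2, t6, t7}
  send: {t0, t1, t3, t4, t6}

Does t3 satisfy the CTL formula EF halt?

No

EF halt: least fixpoint, start Z0 = {t1, t2, t6, t7}, add states with some successor in Z. Z1 = {t1, t2, t4, t6, t7}; fixed.
Sat(EF halt) = {t1, t2, t4, t6, t7}
t3 ∉ Sat(EF halt) = {t1, t2, t4, t6, t7}, so the formula does not hold at t3.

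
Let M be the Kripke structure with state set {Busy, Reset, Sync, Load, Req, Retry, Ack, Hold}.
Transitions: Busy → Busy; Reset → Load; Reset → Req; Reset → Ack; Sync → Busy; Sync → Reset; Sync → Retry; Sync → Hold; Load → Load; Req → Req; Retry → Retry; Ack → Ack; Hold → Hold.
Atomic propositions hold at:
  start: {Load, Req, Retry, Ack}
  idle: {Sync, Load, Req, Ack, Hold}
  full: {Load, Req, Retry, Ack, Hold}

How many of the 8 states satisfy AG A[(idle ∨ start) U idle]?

Sat(idle ∨ start) = {Sync, Load, Req, Retry, Ack, Hold}
A[(idle ∨ start) U idle]: least fixpoint, start Z0 = Sat(idle) = {Sync, Load, Req, Ack, Hold}, add states in Sat(idle ∨ start) with every successor in Z. Already a fixed point.
Sat(A[(idle ∨ start) U idle]) = {Sync, Load, Req, Ack, Hold}
AG A[(idle ∨ start) U idle]: greatest fixpoint, start Z0 = {Sync, Load, Req, Ack, Hold}, keep only states in Sat with every successor in Z. Z1 = {Load, Req, Ack, Hold}; fixed.
Sat(AG A[(idle ∨ start) U idle]) = {Load, Req, Ack, Hold}
|Sat(AG A[(idle ∨ start) U idle])| = |{Load, Req, Ack, Hold}| = 4.

4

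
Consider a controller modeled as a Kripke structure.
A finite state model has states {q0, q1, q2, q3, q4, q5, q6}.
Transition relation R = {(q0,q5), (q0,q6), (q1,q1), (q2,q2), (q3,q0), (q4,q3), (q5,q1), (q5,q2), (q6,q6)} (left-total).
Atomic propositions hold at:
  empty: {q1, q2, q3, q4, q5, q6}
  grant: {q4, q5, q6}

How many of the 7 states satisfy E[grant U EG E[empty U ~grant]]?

6

Sat(~grant) = {q0, q1, q2, q3}
E[empty U ~grant]: least fixpoint, start Z0 = Sat(~grant) = {q0, q1, q2, q3}, add states in Sat(empty) with some successor in Z. Z1 = {q0, q1, q2, q3, q4, q5}; fixed.
Sat(E[empty U ~grant]) = {q0, q1, q2, q3, q4, q5}
EG E[empty U ~grant]: greatest fixpoint, start Z0 = {q0, q1, q2, q3, q4, q5}, keep only states in Sat with some successor in Z. Already a fixed point.
Sat(EG E[empty U ~grant]) = {q0, q1, q2, q3, q4, q5}
E[grant U EG E[empty U ~grant]]: least fixpoint, start Z0 = Sat(EG E[empty U ~grant]) = {q0, q1, q2, q3, q4, q5}, add states in Sat(grant) with some successor in Z. Already a fixed point.
Sat(E[grant U EG E[empty U ~grant]]) = {q0, q1, q2, q3, q4, q5}
|Sat(E[grant U EG E[empty U ~grant]])| = |{q0, q1, q2, q3, q4, q5}| = 6.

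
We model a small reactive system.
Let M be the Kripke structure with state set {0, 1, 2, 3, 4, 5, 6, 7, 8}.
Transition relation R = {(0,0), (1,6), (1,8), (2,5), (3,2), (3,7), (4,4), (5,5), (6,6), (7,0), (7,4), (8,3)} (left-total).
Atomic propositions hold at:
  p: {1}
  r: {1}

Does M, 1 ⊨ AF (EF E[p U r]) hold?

E[p U r]: least fixpoint, start Z0 = Sat(r) = {1}, add states in Sat(p) with some successor in Z. Already a fixed point.
Sat(E[p U r]) = {1}
EF E[p U r]: least fixpoint, start Z0 = {1}, add states with some successor in Z. Already a fixed point.
Sat(EF E[p U r]) = {1}
AF (EF E[p U r]): least fixpoint, start Z0 = {1}, add states with every successor in Z. Already a fixed point.
Sat(AF (EF E[p U r])) = {1}
1 ∈ Sat(AF (EF E[p U r])) = {1}, so the formula holds at 1.

Yes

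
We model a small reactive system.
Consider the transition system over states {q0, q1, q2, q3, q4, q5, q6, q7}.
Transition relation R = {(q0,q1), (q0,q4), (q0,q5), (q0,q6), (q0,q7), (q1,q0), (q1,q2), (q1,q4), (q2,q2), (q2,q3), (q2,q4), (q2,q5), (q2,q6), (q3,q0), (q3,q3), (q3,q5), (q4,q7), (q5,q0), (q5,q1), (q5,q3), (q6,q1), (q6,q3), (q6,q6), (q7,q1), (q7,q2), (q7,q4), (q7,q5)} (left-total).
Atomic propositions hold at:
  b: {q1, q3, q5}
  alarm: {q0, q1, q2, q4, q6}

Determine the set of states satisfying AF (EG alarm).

EG alarm: greatest fixpoint, start Z0 = {q0, q1, q2, q4, q6}, keep only states in Sat with some successor in Z. Z1 = {q0, q1, q2, q6}; fixed.
Sat(EG alarm) = {q0, q1, q2, q6}
AF (EG alarm): least fixpoint, start Z0 = {q0, q1, q2, q6}, add states with every successor in Z. Already a fixed point.
Sat(AF (EG alarm)) = {q0, q1, q2, q6}

{q0, q1, q2, q6}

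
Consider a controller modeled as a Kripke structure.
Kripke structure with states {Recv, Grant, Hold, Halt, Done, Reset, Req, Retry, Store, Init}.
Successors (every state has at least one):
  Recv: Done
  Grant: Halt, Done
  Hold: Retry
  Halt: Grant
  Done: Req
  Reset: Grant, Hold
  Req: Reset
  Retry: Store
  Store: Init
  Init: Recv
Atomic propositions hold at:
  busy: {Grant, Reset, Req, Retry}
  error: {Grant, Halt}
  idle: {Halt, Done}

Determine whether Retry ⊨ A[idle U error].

No

A[idle U error]: least fixpoint, start Z0 = Sat(error) = {Grant, Halt}, add states in Sat(idle) with every successor in Z. Already a fixed point.
Sat(A[idle U error]) = {Grant, Halt}
Retry ∉ Sat(A[idle U error]) = {Grant, Halt}, so the formula does not hold at Retry.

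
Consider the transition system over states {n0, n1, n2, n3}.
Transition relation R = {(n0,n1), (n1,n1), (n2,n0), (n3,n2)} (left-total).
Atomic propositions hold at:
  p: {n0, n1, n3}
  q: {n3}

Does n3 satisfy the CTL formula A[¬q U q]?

Yes

Sat(¬q) = {n0, n1, n2}
A[¬q U q]: least fixpoint, start Z0 = Sat(q) = {n3}, add states in Sat(¬q) with every successor in Z. Already a fixed point.
Sat(A[¬q U q]) = {n3}
n3 ∈ Sat(A[¬q U q]) = {n3}, so the formula holds at n3.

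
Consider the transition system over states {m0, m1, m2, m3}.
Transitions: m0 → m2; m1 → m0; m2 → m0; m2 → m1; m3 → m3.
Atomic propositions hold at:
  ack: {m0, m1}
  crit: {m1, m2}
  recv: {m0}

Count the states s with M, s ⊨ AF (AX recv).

Sat(AX recv) = {s : every successor in {m0}} = {m1}
AF (AX recv): least fixpoint, start Z0 = {m1}, add states with every successor in Z. Already a fixed point.
Sat(AF (AX recv)) = {m1}
|Sat(AF (AX recv))| = |{m1}| = 1.

1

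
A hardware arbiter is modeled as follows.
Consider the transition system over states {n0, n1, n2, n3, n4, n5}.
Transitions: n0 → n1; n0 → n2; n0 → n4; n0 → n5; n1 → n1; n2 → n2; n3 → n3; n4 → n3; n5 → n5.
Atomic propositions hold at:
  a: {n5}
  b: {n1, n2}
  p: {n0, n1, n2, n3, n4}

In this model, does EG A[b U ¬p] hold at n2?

No

Sat(¬p) = {n5}
A[b U ¬p]: least fixpoint, start Z0 = Sat(¬p) = {n5}, add states in Sat(b) with every successor in Z. Already a fixed point.
Sat(A[b U ¬p]) = {n5}
EG A[b U ¬p]: greatest fixpoint, start Z0 = {n5}, keep only states in Sat with some successor in Z. Already a fixed point.
Sat(EG A[b U ¬p]) = {n5}
n2 ∉ Sat(EG A[b U ¬p]) = {n5}, so the formula does not hold at n2.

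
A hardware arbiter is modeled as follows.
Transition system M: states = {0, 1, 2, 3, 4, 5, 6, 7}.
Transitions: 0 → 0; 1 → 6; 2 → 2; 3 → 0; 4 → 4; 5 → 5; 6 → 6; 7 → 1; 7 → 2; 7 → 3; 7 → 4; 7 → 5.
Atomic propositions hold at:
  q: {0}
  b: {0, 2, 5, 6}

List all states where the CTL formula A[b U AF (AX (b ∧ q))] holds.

{0, 3}

Sat(b ∧ q) = {0}
Sat(AX (b ∧ q)) = {s : every successor in {0}} = {0, 3}
AF (AX (b ∧ q)): least fixpoint, start Z0 = {0, 3}, add states with every successor in Z. Already a fixed point.
Sat(AF (AX (b ∧ q))) = {0, 3}
A[b U AF (AX (b ∧ q))]: least fixpoint, start Z0 = Sat(AF (AX (b ∧ q))) = {0, 3}, add states in Sat(b) with every successor in Z. Already a fixed point.
Sat(A[b U AF (AX (b ∧ q))]) = {0, 3}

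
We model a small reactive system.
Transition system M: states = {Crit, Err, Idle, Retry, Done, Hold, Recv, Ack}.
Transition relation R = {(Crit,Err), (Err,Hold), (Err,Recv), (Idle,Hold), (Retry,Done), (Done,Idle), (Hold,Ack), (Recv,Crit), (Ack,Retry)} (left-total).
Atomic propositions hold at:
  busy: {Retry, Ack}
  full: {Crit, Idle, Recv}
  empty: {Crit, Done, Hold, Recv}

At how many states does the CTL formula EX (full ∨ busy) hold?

5

Sat(full ∨ busy) = {Crit, Idle, Retry, Recv, Ack}
Sat(EX (full ∨ busy)) = {s : some successor in {Crit, Idle, Retry, Recv, Ack}} = {Err, Done, Hold, Recv, Ack}
|Sat(EX (full ∨ busy))| = |{Err, Done, Hold, Recv, Ack}| = 5.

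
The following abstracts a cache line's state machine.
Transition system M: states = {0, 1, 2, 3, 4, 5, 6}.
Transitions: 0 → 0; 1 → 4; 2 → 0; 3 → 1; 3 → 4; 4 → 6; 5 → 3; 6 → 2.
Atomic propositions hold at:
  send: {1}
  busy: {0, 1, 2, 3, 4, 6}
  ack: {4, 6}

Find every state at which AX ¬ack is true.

Sat(¬ack) = {0, 1, 2, 3, 5}
Sat(AX ¬ack) = {s : every successor in {0, 1, 2, 3, 5}} = {0, 2, 5, 6}

{0, 2, 5, 6}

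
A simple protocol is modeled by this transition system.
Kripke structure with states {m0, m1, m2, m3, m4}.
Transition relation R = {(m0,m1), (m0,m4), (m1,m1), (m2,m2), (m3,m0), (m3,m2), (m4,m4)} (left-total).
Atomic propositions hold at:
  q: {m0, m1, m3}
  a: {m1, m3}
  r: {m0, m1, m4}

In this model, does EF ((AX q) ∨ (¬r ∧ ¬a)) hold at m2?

Sat(AX q) = {s : every successor in {m0, m1, m3}} = {m1}
Sat(¬r) = {m2, m3}
Sat(¬a) = {m0, m2, m4}
Sat(¬r ∧ ¬a) = {m2}
Sat((AX q) ∨ (¬r ∧ ¬a)) = {m1, m2}
EF ((AX q) ∨ (¬r ∧ ¬a)): least fixpoint, start Z0 = {m1, m2}, add states with some successor in Z. Z1 = {m0, m1, m2, m3}; fixed.
Sat(EF ((AX q) ∨ (¬r ∧ ¬a))) = {m0, m1, m2, m3}
m2 ∈ Sat(EF ((AX q) ∨ (¬r ∧ ¬a))) = {m0, m1, m2, m3}, so the formula holds at m2.

Yes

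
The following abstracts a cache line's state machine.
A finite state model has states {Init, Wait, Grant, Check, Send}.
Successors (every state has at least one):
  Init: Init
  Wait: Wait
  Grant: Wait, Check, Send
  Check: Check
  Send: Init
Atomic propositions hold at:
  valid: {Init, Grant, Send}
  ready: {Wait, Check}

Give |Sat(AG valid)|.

2

AG valid: greatest fixpoint, start Z0 = {Init, Grant, Send}, keep only states in Sat with every successor in Z. Z1 = {Init, Send}; fixed.
Sat(AG valid) = {Init, Send}
|Sat(AG valid)| = |{Init, Send}| = 2.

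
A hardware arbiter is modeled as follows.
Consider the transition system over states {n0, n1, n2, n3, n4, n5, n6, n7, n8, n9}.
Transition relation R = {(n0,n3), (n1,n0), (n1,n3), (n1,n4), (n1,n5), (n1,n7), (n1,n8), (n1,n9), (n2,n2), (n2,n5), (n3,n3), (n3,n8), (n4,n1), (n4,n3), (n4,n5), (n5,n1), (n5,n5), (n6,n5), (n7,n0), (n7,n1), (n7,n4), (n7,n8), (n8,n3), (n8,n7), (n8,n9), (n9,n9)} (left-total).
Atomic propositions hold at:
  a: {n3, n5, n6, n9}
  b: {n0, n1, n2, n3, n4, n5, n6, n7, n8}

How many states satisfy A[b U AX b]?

Sat(AX b) = {s : every successor in {n0, n1, n2, n3, n4, n5, n6, n7, n8}} = {n0, n2, n3, n4, n5, n6, n7}
A[b U AX b]: least fixpoint, start Z0 = Sat(AX b) = {n0, n2, n3, n4, n5, n6, n7}, add states in Sat(b) with every successor in Z. Already a fixed point.
Sat(A[b U AX b]) = {n0, n2, n3, n4, n5, n6, n7}
|Sat(A[b U AX b])| = |{n0, n2, n3, n4, n5, n6, n7}| = 7.

7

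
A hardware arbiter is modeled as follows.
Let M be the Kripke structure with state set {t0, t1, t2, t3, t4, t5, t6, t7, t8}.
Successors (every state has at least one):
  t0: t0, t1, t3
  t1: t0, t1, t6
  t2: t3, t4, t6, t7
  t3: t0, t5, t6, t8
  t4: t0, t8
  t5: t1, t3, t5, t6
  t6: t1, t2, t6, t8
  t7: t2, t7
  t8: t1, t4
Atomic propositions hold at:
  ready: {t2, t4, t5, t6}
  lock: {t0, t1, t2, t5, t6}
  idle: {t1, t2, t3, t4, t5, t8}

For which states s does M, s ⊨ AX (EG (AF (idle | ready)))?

Sat(idle | ready) = {t1, t2, t3, t4, t5, t6, t8}
AF (idle | ready): least fixpoint, start Z0 = {t1, t2, t3, t4, t5, t6, t8}, add states with every successor in Z. Already a fixed point.
Sat(AF (idle | ready)) = {t1, t2, t3, t4, t5, t6, t8}
EG (AF (idle | ready)): greatest fixpoint, start Z0 = {t1, t2, t3, t4, t5, t6, t8}, keep only states in Sat with some successor in Z. Already a fixed point.
Sat(EG (AF (idle | ready))) = {t1, t2, t3, t4, t5, t6, t8}
Sat(AX (EG (AF (idle | ready)))) = {s : every successor in {t1, t2, t3, t4, t5, t6, t8}} = {t5, t6, t8}

{t5, t6, t8}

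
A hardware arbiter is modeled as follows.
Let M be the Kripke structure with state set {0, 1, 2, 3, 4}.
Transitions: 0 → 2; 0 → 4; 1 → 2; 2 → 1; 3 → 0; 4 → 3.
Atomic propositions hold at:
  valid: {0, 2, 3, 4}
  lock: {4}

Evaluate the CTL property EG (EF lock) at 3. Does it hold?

Yes

EF lock: least fixpoint, start Z0 = {4}, add states with some successor in Z. Z1 = {0, 4}; Z2 = {0, 3, 4}; fixed.
Sat(EF lock) = {0, 3, 4}
EG (EF lock): greatest fixpoint, start Z0 = {0, 3, 4}, keep only states in Sat with some successor in Z. Already a fixed point.
Sat(EG (EF lock)) = {0, 3, 4}
3 ∈ Sat(EG (EF lock)) = {0, 3, 4}, so the formula holds at 3.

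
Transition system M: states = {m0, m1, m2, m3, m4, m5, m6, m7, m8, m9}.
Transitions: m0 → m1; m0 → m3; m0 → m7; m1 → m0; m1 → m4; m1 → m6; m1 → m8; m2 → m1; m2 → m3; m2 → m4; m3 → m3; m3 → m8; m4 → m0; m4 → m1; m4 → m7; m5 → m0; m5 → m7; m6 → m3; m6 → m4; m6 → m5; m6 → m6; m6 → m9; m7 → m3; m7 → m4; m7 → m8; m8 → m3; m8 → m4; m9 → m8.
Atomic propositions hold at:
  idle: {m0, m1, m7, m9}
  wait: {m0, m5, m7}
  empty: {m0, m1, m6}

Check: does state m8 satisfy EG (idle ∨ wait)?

Sat(idle ∨ wait) = {m0, m1, m5, m7, m9}
EG (idle ∨ wait): greatest fixpoint, start Z0 = {m0, m1, m5, m7, m9}, keep only states in Sat with some successor in Z. Z1 = {m0, m1, m5}; fixed.
Sat(EG (idle ∨ wait)) = {m0, m1, m5}
m8 ∉ Sat(EG (idle ∨ wait)) = {m0, m1, m5}, so the formula does not hold at m8.

No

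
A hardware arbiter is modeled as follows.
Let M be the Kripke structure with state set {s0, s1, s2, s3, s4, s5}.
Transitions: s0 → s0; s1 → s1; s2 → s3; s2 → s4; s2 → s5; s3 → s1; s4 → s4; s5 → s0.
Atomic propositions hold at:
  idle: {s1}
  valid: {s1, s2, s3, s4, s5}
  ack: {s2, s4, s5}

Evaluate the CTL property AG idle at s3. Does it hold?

No

AG idle: greatest fixpoint, start Z0 = {s1}, keep only states in Sat with every successor in Z. Already a fixed point.
Sat(AG idle) = {s1}
s3 ∉ Sat(AG idle) = {s1}, so the formula does not hold at s3.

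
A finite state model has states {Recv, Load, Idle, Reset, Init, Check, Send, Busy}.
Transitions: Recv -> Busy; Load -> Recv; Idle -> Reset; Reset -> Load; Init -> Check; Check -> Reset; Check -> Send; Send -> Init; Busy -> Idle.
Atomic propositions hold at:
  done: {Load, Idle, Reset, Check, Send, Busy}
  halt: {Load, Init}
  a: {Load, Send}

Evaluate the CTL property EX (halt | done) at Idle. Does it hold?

Yes

Sat(halt | done) = {Load, Idle, Reset, Init, Check, Send, Busy}
Sat(EX (halt | done)) = {s : some successor in {Load, Idle, Reset, Init, Check, Send, Busy}} = {Recv, Idle, Reset, Init, Check, Send, Busy}
Idle ∈ Sat(EX (halt | done)) = {Recv, Idle, Reset, Init, Check, Send, Busy}, so the formula holds at Idle.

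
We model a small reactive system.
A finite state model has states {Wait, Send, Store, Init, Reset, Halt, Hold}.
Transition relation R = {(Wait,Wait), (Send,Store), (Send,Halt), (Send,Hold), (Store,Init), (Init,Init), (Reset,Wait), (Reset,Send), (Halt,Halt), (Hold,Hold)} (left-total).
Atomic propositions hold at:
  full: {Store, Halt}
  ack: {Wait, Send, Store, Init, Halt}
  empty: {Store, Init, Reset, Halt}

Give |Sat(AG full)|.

1

AG full: greatest fixpoint, start Z0 = {Store, Halt}, keep only states in Sat with every successor in Z. Z1 = {Halt}; fixed.
Sat(AG full) = {Halt}
|Sat(AG full)| = |{Halt}| = 1.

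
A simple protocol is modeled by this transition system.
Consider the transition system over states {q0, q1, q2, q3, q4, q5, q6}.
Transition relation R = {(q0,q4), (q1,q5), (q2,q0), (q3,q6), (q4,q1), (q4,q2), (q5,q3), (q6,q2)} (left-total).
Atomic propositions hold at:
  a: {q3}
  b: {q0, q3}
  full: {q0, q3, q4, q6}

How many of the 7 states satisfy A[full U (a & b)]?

1

Sat(a & b) = {q3}
A[full U (a & b)]: least fixpoint, start Z0 = Sat((a & b)) = {q3}, add states in Sat(full) with every successor in Z. Already a fixed point.
Sat(A[full U (a & b)]) = {q3}
|Sat(A[full U (a & b)])| = |{q3}| = 1.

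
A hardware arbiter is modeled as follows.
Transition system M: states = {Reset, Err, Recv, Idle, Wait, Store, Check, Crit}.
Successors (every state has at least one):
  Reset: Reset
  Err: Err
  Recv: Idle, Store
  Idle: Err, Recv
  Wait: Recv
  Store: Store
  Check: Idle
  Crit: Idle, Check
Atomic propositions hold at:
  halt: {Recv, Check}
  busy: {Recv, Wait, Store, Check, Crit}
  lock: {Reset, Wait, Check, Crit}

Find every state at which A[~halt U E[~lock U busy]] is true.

{Recv, Idle, Wait, Store, Check, Crit}

Sat(~halt) = {Reset, Err, Idle, Wait, Store, Crit}
Sat(~lock) = {Err, Recv, Idle, Store}
E[~lock U busy]: least fixpoint, start Z0 = Sat(busy) = {Recv, Wait, Store, Check, Crit}, add states in Sat(~lock) with some successor in Z. Z1 = {Recv, Idle, Wait, Store, Check, Crit}; fixed.
Sat(E[~lock U busy]) = {Recv, Idle, Wait, Store, Check, Crit}
A[~halt U E[~lock U busy]]: least fixpoint, start Z0 = Sat(E[~lock U busy]) = {Recv, Idle, Wait, Store, Check, Crit}, add states in Sat(~halt) with every successor in Z. Already a fixed point.
Sat(A[~halt U E[~lock U busy]]) = {Recv, Idle, Wait, Store, Check, Crit}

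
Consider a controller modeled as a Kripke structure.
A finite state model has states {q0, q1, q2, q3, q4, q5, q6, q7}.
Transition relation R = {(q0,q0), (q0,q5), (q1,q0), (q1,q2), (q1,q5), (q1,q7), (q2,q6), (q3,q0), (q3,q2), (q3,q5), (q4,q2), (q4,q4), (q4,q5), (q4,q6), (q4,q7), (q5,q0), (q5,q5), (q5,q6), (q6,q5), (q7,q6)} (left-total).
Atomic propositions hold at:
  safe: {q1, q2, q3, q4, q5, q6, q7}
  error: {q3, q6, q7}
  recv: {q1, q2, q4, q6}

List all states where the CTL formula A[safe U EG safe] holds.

{q1, q2, q3, q4, q5, q6, q7}

EG safe: greatest fixpoint, start Z0 = {q1, q2, q3, q4, q5, q6, q7}, keep only states in Sat with some successor in Z. Already a fixed point.
Sat(EG safe) = {q1, q2, q3, q4, q5, q6, q7}
A[safe U EG safe]: least fixpoint, start Z0 = Sat(EG safe) = {q1, q2, q3, q4, q5, q6, q7}, add states in Sat(safe) with every successor in Z. Already a fixed point.
Sat(A[safe U EG safe]) = {q1, q2, q3, q4, q5, q6, q7}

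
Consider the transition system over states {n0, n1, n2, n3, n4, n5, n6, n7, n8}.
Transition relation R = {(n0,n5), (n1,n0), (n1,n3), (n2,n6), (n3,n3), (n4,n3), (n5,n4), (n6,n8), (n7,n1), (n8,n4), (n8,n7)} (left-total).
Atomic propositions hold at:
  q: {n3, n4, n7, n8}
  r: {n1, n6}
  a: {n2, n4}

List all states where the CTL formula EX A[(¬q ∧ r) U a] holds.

{n5, n8}

Sat(¬q) = {n0, n1, n2, n5, n6}
Sat(¬q ∧ r) = {n1, n6}
A[(¬q ∧ r) U a]: least fixpoint, start Z0 = Sat(a) = {n2, n4}, add states in Sat(¬q ∧ r) with every successor in Z. Already a fixed point.
Sat(A[(¬q ∧ r) U a]) = {n2, n4}
Sat(EX A[(¬q ∧ r) U a]) = {s : some successor in {n2, n4}} = {n5, n8}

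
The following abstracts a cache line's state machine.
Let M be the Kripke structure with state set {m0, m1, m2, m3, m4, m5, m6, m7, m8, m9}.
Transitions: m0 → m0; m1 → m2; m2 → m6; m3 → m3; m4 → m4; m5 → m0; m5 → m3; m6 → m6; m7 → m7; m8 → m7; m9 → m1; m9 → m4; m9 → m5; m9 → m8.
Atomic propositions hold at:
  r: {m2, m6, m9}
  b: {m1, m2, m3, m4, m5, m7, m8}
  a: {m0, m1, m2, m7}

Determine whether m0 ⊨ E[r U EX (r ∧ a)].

No

Sat(r ∧ a) = {m2}
Sat(EX (r ∧ a)) = {s : some successor in {m2}} = {m1}
E[r U EX (r ∧ a)]: least fixpoint, start Z0 = Sat(EX (r ∧ a)) = {m1}, add states in Sat(r) with some successor in Z. Z1 = {m1, m9}; fixed.
Sat(E[r U EX (r ∧ a)]) = {m1, m9}
m0 ∉ Sat(E[r U EX (r ∧ a)]) = {m1, m9}, so the formula does not hold at m0.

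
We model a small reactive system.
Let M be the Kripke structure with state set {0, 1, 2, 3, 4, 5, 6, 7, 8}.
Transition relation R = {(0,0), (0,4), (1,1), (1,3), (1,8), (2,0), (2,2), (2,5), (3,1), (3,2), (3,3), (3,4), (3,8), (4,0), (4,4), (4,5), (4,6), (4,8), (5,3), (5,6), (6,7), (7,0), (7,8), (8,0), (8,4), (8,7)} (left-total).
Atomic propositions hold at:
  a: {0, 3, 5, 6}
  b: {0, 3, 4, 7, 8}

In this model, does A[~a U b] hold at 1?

No

Sat(~a) = {1, 2, 4, 7, 8}
A[~a U b]: least fixpoint, start Z0 = Sat(b) = {0, 3, 4, 7, 8}, add states in Sat(~a) with every successor in Z. Already a fixed point.
Sat(A[~a U b]) = {0, 3, 4, 7, 8}
1 ∉ Sat(A[~a U b]) = {0, 3, 4, 7, 8}, so the formula does not hold at 1.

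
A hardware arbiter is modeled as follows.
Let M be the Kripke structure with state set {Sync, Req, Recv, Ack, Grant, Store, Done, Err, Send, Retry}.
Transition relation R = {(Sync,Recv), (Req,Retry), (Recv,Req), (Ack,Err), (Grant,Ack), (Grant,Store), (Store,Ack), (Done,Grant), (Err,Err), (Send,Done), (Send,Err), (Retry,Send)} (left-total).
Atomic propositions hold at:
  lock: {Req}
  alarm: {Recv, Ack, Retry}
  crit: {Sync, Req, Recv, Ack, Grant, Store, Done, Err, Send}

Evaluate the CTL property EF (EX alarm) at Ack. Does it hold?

No

Sat(EX alarm) = {s : some successor in {Recv, Ack, Retry}} = {Sync, Req, Grant, Store}
EF (EX alarm): least fixpoint, start Z0 = {Sync, Req, Grant, Store}, add states with some successor in Z. Z1 = {Sync, Req, Recv, Grant, Store, Done}; Z2 = {Sync, Req, Recv, Grant, Store, Done, Send}; Z3 = {Sync, Req, Recv, Grant, Store, Done, Send, Retry}; fixed.
Sat(EF (EX alarm)) = {Sync, Req, Recv, Grant, Store, Done, Send, Retry}
Ack ∉ Sat(EF (EX alarm)) = {Sync, Req, Recv, Grant, Store, Done, Send, Retry}, so the formula does not hold at Ack.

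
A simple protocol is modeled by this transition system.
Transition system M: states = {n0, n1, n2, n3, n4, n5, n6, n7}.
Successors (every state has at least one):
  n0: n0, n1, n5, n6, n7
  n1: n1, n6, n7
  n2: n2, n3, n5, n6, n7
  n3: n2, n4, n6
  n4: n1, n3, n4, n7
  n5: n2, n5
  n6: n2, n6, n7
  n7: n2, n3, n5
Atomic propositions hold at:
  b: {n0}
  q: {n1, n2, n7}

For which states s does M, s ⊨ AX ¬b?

Sat(¬b) = {n1, n2, n3, n4, n5, n6, n7}
Sat(AX ¬b) = {s : every successor in {n1, n2, n3, n4, n5, n6, n7}} = {n1, n2, n3, n4, n5, n6, n7}

{n1, n2, n3, n4, n5, n6, n7}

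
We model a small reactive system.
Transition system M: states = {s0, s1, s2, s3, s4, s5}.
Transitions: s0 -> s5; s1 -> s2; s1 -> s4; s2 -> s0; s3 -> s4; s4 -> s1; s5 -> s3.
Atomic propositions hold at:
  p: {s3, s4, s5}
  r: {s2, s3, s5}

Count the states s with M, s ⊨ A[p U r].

A[p U r]: least fixpoint, start Z0 = Sat(r) = {s2, s3, s5}, add states in Sat(p) with every successor in Z. Already a fixed point.
Sat(A[p U r]) = {s2, s3, s5}
|Sat(A[p U r])| = |{s2, s3, s5}| = 3.

3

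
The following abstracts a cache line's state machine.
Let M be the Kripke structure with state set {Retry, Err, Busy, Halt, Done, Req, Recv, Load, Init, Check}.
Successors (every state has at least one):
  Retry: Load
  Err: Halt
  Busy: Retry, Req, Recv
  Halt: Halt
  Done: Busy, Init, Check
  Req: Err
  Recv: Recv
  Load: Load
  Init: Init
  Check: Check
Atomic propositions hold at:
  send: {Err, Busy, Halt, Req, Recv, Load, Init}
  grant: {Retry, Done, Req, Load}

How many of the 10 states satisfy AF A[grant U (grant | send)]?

9

Sat(grant | send) = {Retry, Err, Busy, Halt, Done, Req, Recv, Load, Init}
A[grant U (grant | send)]: least fixpoint, start Z0 = Sat((grant | send)) = {Retry, Err, Busy, Halt, Done, Req, Recv, Load, Init}, add states in Sat(grant) with every successor in Z. Already a fixed point.
Sat(A[grant U (grant | send)]) = {Retry, Err, Busy, Halt, Done, Req, Recv, Load, Init}
AF A[grant U (grant | send)]: least fixpoint, start Z0 = {Retry, Err, Busy, Halt, Done, Req, Recv, Load, Init}, add states with every successor in Z. Already a fixed point.
Sat(AF A[grant U (grant | send)]) = {Retry, Err, Busy, Halt, Done, Req, Recv, Load, Init}
|Sat(AF A[grant U (grant | send)])| = |{Retry, Err, Busy, Halt, Done, Req, Recv, Load, Init}| = 9.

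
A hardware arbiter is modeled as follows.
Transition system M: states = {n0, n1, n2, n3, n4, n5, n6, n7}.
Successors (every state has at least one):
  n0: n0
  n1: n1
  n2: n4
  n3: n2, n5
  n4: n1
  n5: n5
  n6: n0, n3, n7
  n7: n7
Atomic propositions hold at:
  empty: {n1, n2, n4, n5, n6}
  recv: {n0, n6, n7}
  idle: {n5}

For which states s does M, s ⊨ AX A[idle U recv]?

{n0, n7}

A[idle U recv]: least fixpoint, start Z0 = Sat(recv) = {n0, n6, n7}, add states in Sat(idle) with every successor in Z. Already a fixed point.
Sat(A[idle U recv]) = {n0, n6, n7}
Sat(AX A[idle U recv]) = {s : every successor in {n0, n6, n7}} = {n0, n7}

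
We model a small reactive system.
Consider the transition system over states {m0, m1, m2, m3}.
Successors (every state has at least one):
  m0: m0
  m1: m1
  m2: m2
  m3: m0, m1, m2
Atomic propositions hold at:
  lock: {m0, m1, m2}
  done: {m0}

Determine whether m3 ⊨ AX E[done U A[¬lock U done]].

No

Sat(¬lock) = {m3}
A[¬lock U done]: least fixpoint, start Z0 = Sat(done) = {m0}, add states in Sat(¬lock) with every successor in Z. Already a fixed point.
Sat(A[¬lock U done]) = {m0}
E[done U A[¬lock U done]]: least fixpoint, start Z0 = Sat(A[¬lock U done]) = {m0}, add states in Sat(done) with some successor in Z. Already a fixed point.
Sat(E[done U A[¬lock U done]]) = {m0}
Sat(AX E[done U A[¬lock U done]]) = {s : every successor in {m0}} = {m0}
m3 ∉ Sat(AX E[done U A[¬lock U done]]) = {m0}, so the formula does not hold at m3.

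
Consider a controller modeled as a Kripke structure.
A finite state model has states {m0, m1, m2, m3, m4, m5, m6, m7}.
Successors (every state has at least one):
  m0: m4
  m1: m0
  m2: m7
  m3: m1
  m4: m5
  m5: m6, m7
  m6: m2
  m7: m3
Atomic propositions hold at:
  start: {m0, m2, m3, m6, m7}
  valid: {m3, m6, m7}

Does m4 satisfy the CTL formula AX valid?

Sat(AX valid) = {s : every successor in {m3, m6, m7}} = {m2, m5, m7}
m4 ∉ Sat(AX valid) = {m2, m5, m7}, so the formula does not hold at m4.

No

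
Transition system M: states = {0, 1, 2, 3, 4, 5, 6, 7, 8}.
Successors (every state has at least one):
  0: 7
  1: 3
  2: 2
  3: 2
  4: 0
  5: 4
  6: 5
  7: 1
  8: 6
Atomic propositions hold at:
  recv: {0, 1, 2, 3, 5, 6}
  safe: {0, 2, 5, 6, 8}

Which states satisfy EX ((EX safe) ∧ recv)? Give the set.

Sat(EX safe) = {s : some successor in {0, 2, 5, 6, 8}} = {2, 3, 4, 6, 8}
Sat((EX safe) ∧ recv) = {2, 3, 6}
Sat(EX ((EX safe) ∧ recv)) = {s : some successor in {2, 3, 6}} = {1, 2, 3, 8}

{1, 2, 3, 8}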